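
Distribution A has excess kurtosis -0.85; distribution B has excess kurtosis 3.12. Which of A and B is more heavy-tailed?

B

Higher excess kurtosis ⇒ heavier tails relative to the normal distribution.
-0.85 vs 3.12: the larger is 3.12, so B has heavier tails. (B is leptokurtic — heavier-than-normal tails; the other is platykurtic.)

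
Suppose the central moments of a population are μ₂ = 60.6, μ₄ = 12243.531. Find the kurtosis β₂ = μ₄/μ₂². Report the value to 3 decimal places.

3.334

μ₂² = 60.6² = 3672.36000
μ₄/μ₂² = 12243.531 / 3672.36000 = 3.33397
β₂ ≈ 3.334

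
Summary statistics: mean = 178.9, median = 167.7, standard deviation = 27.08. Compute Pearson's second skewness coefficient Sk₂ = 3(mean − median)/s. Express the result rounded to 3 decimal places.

1.241

Sk₂ = 3(178.9 − 167.7) / 27.08 = 3 × 11.2000 / 27.08
    = 33.6000 / 27.08 ≈ 1.241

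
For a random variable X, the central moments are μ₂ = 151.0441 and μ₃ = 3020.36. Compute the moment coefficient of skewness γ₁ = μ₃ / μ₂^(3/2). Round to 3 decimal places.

1.627

σ = √μ₂ = √151.0441 = 12.29000
σ³ = μ₂^(3/2) = 1856.33199
γ₁ = μ₃/σ³ = 3020.36 / 1856.33199 ≈ 1.627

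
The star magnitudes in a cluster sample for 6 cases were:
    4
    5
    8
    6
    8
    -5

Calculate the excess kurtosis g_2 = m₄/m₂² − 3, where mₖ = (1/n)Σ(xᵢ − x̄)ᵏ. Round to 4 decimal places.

x̄ = 4.3333
Σ(xᵢ − x̄)² = 117.3333 ⇒ m₂ = 19.55556
Σ(xᵢ − x̄)⁴ = 7957.7778 ⇒ m₄ = 1326.29630
m₂² = 382.41975
g_2 = m₄/m₂² − 3 = 3.46817 − 3 ≈ 0.4682

0.4682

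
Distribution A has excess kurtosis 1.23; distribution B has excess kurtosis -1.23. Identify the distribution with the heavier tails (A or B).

Higher excess kurtosis ⇒ heavier tails relative to the normal distribution.
1.23 vs -1.23: the larger is 1.23, so A has heavier tails. (A is leptokurtic — heavier-than-normal tails; the other is platykurtic.)

A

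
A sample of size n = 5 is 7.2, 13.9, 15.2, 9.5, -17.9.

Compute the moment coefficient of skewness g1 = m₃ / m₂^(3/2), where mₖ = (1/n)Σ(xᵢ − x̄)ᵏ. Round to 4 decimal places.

-1.2912

x̄ = (7.2 + 13.9 + 15.2 + 9.5 - 17.9) / 5 = 5.5800
deviations (xᵢ − x̄): 1.6200, 8.3200, 9.6200, 3.9200, -23.4800
Σ(xᵢ − x̄)² = 731.0680 ⇒ m₂ = 731.0680/5 = 146.21360
Σ(xᵢ − x̄)³ = -11414.0729 ⇒ m₃ = -11414.0729/5 = -2282.81458
m₂^(3/2) = 146.21360^(1.5) = 1767.99754
g1 = m₃ / m₂^(3/2) = -2282.81458 / 1767.99754 ≈ -1.2912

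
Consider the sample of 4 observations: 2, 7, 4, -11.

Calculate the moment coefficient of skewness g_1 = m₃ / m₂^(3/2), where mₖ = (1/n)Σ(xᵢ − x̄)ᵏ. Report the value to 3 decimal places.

-0.924

x̄ = (2 + 7 + 4 - 11) / 4 = 0.5000
deviations (xᵢ − x̄): 1.5000, 6.5000, 3.5000, -11.5000
Σ(xᵢ − x̄)² = 189.0000 ⇒ m₂ = 189.0000/4 = 47.25000
Σ(xᵢ − x̄)³ = -1200.0000 ⇒ m₃ = -1200.0000/4 = -300.00000
m₂^(3/2) = 47.25000^(1.5) = 324.79005
g_1 = m₃ / m₂^(3/2) = -300.00000 / 324.79005 ≈ -0.924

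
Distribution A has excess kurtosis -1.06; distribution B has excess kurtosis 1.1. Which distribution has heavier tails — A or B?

Higher excess kurtosis ⇒ heavier tails relative to the normal distribution.
-1.06 vs 1.1: the larger is 1.1, so B has heavier tails. (B is leptokurtic — heavier-than-normal tails; the other is platykurtic.)

B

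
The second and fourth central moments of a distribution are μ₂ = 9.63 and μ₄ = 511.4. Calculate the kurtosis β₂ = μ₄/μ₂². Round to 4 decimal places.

μ₂² = 9.63² = 92.73690
μ₄/μ₂² = 511.4 / 92.73690 = 5.51453
β₂ ≈ 5.5145

5.5145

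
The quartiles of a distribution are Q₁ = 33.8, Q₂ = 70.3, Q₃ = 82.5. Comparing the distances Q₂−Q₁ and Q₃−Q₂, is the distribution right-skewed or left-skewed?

Q₂ − Q₁ = 36.5;  Q₃ − Q₂ = 12.2
Q₂ − Q₁ > Q₃ − Q₂ ⇒ the lower half is more spread out ⇒ left-skewed.

left-skewed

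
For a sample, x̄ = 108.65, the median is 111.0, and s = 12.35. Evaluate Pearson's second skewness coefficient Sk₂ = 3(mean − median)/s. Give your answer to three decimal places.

-0.571

Sk₂ = 3(108.65 − 111.0) / 12.35 = 3 × -2.3500 / 12.35
    = -7.0500 / 12.35 ≈ -0.571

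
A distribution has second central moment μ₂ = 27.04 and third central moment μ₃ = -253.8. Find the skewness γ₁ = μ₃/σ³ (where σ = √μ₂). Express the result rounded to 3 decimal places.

σ = √μ₂ = √27.04 = 5.20000
σ³ = μ₂^(3/2) = 140.60800
γ₁ = μ₃/σ³ = -253.8 / 140.60800 ≈ -1.805

-1.805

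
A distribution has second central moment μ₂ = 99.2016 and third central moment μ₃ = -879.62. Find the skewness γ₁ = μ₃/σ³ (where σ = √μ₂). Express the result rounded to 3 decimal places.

-0.890

σ = √μ₂ = √99.2016 = 9.96000
σ³ = μ₂^(3/2) = 988.04794
γ₁ = μ₃/σ³ = -879.62 / 988.04794 ≈ -0.890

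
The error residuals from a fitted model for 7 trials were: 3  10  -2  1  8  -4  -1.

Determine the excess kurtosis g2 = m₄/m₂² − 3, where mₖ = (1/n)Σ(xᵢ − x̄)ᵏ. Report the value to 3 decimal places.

x̄ = 2.1429
Σ(xᵢ − x̄)² = 162.8571 ⇒ m₂ = 23.26531
Σ(xᵢ − x̄)⁴ = 6806.3790 ⇒ m₄ = 972.33986
m₂² = 541.27447
g2 = m₄/m₂² − 3 = 1.79639 − 3 ≈ -1.204

-1.204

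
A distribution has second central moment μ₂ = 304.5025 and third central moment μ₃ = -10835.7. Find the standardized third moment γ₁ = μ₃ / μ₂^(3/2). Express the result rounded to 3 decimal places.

σ = √μ₂ = √304.5025 = 17.45000
σ³ = μ₂^(3/2) = 5313.56863
γ₁ = μ₃/σ³ = -10835.7 / 5313.56863 ≈ -2.039

-2.039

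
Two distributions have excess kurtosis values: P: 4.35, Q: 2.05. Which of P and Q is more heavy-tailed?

P

Higher excess kurtosis ⇒ heavier tails relative to the normal distribution.
4.35 vs 2.05: the larger is 4.35, so P has heavier tails.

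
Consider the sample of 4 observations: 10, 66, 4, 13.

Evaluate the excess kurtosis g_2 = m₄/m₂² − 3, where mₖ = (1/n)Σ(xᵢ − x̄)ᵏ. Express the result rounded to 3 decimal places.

-0.709

x̄ = 23.2500
Σ(xᵢ − x̄)² = 2478.7500 ⇒ m₂ = 619.68750
Σ(xᵢ − x̄)⁴ = 3519161.5781 ⇒ m₄ = 879790.39453
m₂² = 384012.59766
g_2 = m₄/m₂² − 3 = 2.29105 − 3 ≈ -0.709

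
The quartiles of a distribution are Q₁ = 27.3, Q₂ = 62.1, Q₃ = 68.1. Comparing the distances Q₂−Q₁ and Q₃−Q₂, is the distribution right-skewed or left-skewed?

left-skewed

Q₂ − Q₁ = 34.8;  Q₃ − Q₂ = 6.0
Q₂ − Q₁ > Q₃ − Q₂ ⇒ the lower half is more spread out ⇒ left-skewed.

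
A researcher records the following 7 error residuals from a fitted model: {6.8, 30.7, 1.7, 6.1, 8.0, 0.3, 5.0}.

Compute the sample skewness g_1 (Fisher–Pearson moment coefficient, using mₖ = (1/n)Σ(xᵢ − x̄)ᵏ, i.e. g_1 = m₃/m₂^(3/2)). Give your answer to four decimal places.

x̄ = (6.8 + 30.7 + 1.7 + 6.1 + 8.0 + 0.3 + 5.0) / 7 = 8.3714
deviations (xᵢ − x̄): -1.5714, 22.3286, -6.6714, -2.2714, -0.3714, -8.0714, -3.3714
Σ(xᵢ − x̄)² = 627.3543 ⇒ m₂ = 627.3543/7 = 89.62204
Σ(xᵢ − x̄)³ = 10255.5054 ⇒ m₃ = 10255.5054/7 = 1465.07220
m₂^(3/2) = 89.62204^(1.5) = 848.44217
g_1 = m₃ / m₂^(3/2) = 1465.07220 / 848.44217 ≈ 1.7268

1.7268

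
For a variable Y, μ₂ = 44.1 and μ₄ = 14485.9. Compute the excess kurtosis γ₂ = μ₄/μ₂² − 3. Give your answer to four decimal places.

μ₂² = 44.1² = 1944.81000
μ₄/μ₂² = 14485.9 / 1944.81000 = 7.44849
γ₂ = 7.44849 − 3 ≈ 4.4485

4.4485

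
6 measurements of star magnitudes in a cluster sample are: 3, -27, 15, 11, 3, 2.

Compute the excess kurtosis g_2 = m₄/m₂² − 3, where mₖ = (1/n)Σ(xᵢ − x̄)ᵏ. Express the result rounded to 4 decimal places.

x̄ = 1.1667
Σ(xᵢ − x̄)² = 1088.8333 ⇒ m₂ = 181.47222
Σ(xᵢ − x̄)⁴ = 675413.8194 ⇒ m₄ = 112568.96991
m₂² = 32932.16744
g_2 = m₄/m₂² − 3 = 3.41821 − 3 ≈ 0.4182

0.4182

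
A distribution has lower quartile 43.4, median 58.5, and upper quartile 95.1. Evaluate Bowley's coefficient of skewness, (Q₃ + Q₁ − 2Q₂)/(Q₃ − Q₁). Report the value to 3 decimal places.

numerator: Q₃ + Q₁ − 2Q₂ = 95.1 + 43.4 − 2×58.5 = 21.5000
denominator: Q₃ − Q₁ = 95.1 − 43.4 = 51.7000
Bowley skewness = 21.5000 / 51.7000 ≈ 0.416

0.416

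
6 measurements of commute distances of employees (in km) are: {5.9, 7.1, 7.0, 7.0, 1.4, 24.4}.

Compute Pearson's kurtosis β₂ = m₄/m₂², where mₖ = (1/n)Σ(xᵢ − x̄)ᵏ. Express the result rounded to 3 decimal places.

3.747

x̄ = 8.8000
Σ(xᵢ − x̄)² = 315.9000 ⇒ m₂ = 52.65000
Σ(xᵢ − x̄)⁴ = 62322.8226 ⇒ m₄ = 10387.13710
m₂² = 2772.02250
β₂ = m₄/m₂² = 10387.13710 / 2772.02250 ≈ 3.747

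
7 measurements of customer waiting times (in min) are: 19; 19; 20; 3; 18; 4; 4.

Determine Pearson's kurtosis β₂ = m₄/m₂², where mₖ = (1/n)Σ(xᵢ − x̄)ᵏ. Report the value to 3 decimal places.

x̄ = 12.4286
Σ(xᵢ − x̄)² = 405.7143 ⇒ m₂ = 57.95918
Σ(xᵢ − x̄)⁴ = 25975.9650 ⇒ m₄ = 3710.85214
m₂² = 3359.26697
β₂ = m₄/m₂² = 3710.85214 / 3359.26697 ≈ 1.105

1.105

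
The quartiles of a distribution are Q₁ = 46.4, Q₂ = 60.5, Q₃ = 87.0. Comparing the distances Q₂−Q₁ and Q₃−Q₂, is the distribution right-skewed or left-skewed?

Q₂ − Q₁ = 14.1;  Q₃ − Q₂ = 26.5
Q₃ − Q₂ > Q₂ − Q₁ ⇒ the upper half is more spread out ⇒ right-skewed.

right-skewed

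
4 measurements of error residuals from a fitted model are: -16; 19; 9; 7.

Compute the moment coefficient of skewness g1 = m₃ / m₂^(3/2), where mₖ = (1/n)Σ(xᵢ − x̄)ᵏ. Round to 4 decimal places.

-0.7073

x̄ = (-16 + 19 + 9 + 7) / 4 = 4.7500
deviations (xᵢ − x̄): -20.7500, 14.2500, 4.2500, 2.2500
Σ(xᵢ − x̄)² = 656.7500 ⇒ m₂ = 656.7500/4 = 164.18750
Σ(xᵢ − x̄)³ = -5952.3750 ⇒ m₃ = -5952.3750/4 = -1488.09375
m₂^(3/2) = 164.18750^(1.5) = 2103.82754
g1 = m₃ / m₂^(3/2) = -1488.09375 / 2103.82754 ≈ -0.7073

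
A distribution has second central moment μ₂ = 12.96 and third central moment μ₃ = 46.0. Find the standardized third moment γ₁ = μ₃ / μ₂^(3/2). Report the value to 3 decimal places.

σ = √μ₂ = √12.96 = 3.60000
σ³ = μ₂^(3/2) = 46.65600
γ₁ = μ₃/σ³ = 46.0 / 46.65600 ≈ 0.986

0.986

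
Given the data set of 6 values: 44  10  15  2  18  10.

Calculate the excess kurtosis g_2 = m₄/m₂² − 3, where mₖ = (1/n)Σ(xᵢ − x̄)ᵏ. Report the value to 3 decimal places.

0.337

x̄ = 16.5000
Σ(xᵢ − x̄)² = 1055.5000 ⇒ m₂ = 175.91667
Σ(xᵢ − x̄)⁴ = 619699.3750 ⇒ m₄ = 103283.22917
m₂² = 30946.67361
g_2 = m₄/m₂² − 3 = 3.33746 − 3 ≈ 0.337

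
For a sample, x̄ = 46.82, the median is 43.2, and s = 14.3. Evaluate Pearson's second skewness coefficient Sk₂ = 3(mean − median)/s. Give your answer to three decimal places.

0.759

Sk₂ = 3(46.82 − 43.2) / 14.3 = 3 × 3.6200 / 14.3
    = 10.8600 / 14.3 ≈ 0.759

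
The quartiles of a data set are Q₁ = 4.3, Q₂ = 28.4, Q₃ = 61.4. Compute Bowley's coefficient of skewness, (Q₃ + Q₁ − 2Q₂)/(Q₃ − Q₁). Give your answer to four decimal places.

0.1559

numerator: Q₃ + Q₁ − 2Q₂ = 61.4 + 4.3 − 2×28.4 = 8.9000
denominator: Q₃ − Q₁ = 61.4 − 4.3 = 57.1000
Bowley skewness = 8.9000 / 57.1000 ≈ 0.1559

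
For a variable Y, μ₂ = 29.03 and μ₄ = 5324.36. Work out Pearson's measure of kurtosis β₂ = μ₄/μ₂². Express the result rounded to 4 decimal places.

6.3179

μ₂² = 29.03² = 842.74090
μ₄/μ₂² = 5324.36 / 842.74090 = 6.31791
β₂ ≈ 6.3179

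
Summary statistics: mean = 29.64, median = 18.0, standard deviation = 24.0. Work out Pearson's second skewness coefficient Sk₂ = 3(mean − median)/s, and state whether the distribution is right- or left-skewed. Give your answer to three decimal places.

Sk₂ = 3(29.64 − 18.0) / 24.0 = 3 × 11.6400 / 24.0
    = 34.9200 / 24.0 ≈ 1.455
Sk₂ > 0 ⇒ mean > median ⇒ right-skewed (positive skew).

1.455, right-skewed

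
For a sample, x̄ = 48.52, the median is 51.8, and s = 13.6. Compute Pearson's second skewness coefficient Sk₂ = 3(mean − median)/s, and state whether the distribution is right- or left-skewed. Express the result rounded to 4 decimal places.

Sk₂ = 3(48.52 − 51.8) / 13.6 = 3 × -3.2800 / 13.6
    = -9.8400 / 13.6 ≈ -0.7235
Sk₂ < 0 ⇒ mean < median ⇒ left-skewed (negative skew).

-0.7235, left-skewed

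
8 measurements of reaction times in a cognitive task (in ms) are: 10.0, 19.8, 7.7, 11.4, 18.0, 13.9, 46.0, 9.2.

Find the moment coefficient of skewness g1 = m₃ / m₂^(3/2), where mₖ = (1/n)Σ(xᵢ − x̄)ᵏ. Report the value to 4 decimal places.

x̄ = (10.0 + 19.8 + 7.7 + 11.4 + 18.0 + 13.9 + 46.0 + 9.2) / 8 = 17.0000
deviations (xᵢ − x̄): -7.0000, 2.8000, -9.3000, -5.6000, 1.0000, -3.1000, 29.0000, -7.8000
Σ(xᵢ − x̄)² = 1087.1400 ⇒ m₂ = 1087.1400/8 = 135.89250
Σ(xᵢ − x̄)³ = 22584.6360 ⇒ m₃ = 22584.6360/8 = 2823.07950
m₂^(3/2) = 135.89250^(1.5) = 1584.13881
g1 = m₃ / m₂^(3/2) = 2823.07950 / 1584.13881 ≈ 1.7821

1.7821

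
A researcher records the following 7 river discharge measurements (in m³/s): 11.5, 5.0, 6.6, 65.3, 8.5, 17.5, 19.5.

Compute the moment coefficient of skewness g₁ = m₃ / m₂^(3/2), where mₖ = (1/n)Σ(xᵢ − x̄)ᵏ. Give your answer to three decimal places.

x̄ = (11.5 + 5.0 + 6.6 + 65.3 + 8.5 + 17.5 + 19.5) / 7 = 19.1286
deviations (xᵢ − x̄): -7.6286, -14.1286, -12.5286, 46.1714, -10.6286, -1.6286, 0.3714
Σ(xᵢ − x̄)² = 2662.3343 ⇒ m₂ = 2662.3343/7 = 380.33347
Σ(xᵢ − x̄)³ = 91992.5578 ⇒ m₃ = 91992.5578/7 = 13141.79397
m₂^(3/2) = 380.33347^(1.5) = 7417.31661
g₁ = m₃ / m₂^(3/2) = 13141.79397 / 7417.31661 ≈ 1.772

1.772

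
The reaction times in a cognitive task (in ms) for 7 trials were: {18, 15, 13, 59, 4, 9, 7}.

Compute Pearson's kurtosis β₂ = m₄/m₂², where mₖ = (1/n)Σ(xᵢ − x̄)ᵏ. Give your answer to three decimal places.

x̄ = 17.8571
Σ(xᵢ − x̄)² = 2112.8571 ⇒ m₂ = 301.83673
Σ(xᵢ − x̄)⁴ = 2922895.1545 ⇒ m₄ = 417556.45065
m₂² = 91105.41441
β₂ = m₄/m₂² = 417556.45065 / 91105.41441 ≈ 4.583

4.583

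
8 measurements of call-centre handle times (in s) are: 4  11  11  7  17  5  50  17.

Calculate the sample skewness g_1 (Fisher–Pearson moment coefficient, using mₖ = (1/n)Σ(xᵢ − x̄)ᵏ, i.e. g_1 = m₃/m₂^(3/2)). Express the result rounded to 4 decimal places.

x̄ = (4 + 11 + 11 + 7 + 17 + 5 + 50 + 17) / 8 = 15.2500
deviations (xᵢ − x̄): -11.2500, -4.2500, -4.2500, -8.2500, 1.7500, -10.2500, 34.7500, 1.7500
Σ(xᵢ − x̄)² = 1549.5000 ⇒ m₂ = 1549.5000/8 = 193.68750
Σ(xᵢ − x̄)³ = 38757.7500 ⇒ m₃ = 38757.7500/8 = 4844.71875
m₂^(3/2) = 193.68750^(1.5) = 2695.58102
g_1 = m₃ / m₂^(3/2) = 4844.71875 / 2695.58102 ≈ 1.7973

1.7973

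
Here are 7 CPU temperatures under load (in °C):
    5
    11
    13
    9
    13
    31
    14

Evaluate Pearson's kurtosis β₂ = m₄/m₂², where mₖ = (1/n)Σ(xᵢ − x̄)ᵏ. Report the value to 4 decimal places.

4.0710

x̄ = 13.7143
Σ(xᵢ − x̄)² = 405.4286 ⇒ m₂ = 57.91837
Σ(xᵢ − x̄)⁴ = 95594.4315 ⇒ m₄ = 13656.34736
m₂² = 3354.53728
β₂ = m₄/m₂² = 13656.34736 / 3354.53728 ≈ 4.0710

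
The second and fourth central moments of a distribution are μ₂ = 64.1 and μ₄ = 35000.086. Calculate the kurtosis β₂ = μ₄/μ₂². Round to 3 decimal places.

8.518

μ₂² = 64.1² = 4108.81000
μ₄/μ₂² = 35000.086 / 4108.81000 = 8.51830
β₂ ≈ 8.518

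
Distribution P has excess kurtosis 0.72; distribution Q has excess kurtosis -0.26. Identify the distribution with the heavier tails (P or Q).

Higher excess kurtosis ⇒ heavier tails relative to the normal distribution.
0.72 vs -0.26: the larger is 0.72, so P has heavier tails. (P is leptokurtic — heavier-than-normal tails; the other is platykurtic.)

P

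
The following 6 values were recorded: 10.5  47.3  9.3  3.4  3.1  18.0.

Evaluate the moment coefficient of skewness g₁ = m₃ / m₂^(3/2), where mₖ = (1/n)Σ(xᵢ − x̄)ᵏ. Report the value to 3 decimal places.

x̄ = (10.5 + 47.3 + 9.3 + 3.4 + 3.1 + 18.0) / 6 = 15.2667
deviations (xᵢ − x̄): -4.7667, 32.0333, -5.9667, -11.8667, -12.1667, 2.7333
Σ(xᵢ − x̄)² = 1380.7733 ⇒ m₂ = 1380.7733/6 = 230.12889
Σ(xᵢ − x̄)³ = 29098.1616 ⇒ m₃ = 29098.1616/6 = 4849.69359
m₂^(3/2) = 230.12889^(1.5) = 3491.05516
g₁ = m₃ / m₂^(3/2) = 4849.69359 / 3491.05516 ≈ 1.389

1.389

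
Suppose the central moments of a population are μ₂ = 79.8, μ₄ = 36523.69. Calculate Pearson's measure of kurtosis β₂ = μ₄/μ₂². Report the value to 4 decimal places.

μ₂² = 79.8² = 6368.04000
μ₄/μ₂² = 36523.69 / 6368.04000 = 5.73547
β₂ ≈ 5.7355

5.7355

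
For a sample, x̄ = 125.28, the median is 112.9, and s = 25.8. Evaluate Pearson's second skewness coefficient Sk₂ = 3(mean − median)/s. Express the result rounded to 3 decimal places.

Sk₂ = 3(125.28 − 112.9) / 25.8 = 3 × 12.3800 / 25.8
    = 37.1400 / 25.8 ≈ 1.440

1.440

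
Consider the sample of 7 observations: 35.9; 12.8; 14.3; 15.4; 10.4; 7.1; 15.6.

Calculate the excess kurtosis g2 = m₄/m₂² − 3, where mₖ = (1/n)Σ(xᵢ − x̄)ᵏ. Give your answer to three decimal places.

1.299

x̄ = 15.9286
Σ(xᵢ − x̄)² = 520.1943 ⇒ m₂ = 74.31347
Σ(xᵢ − x̄)⁴ = 166200.0416 ⇒ m₄ = 23742.86308
m₂² = 5522.49173
g2 = m₄/m₂² − 3 = 4.29930 − 3 ≈ 1.299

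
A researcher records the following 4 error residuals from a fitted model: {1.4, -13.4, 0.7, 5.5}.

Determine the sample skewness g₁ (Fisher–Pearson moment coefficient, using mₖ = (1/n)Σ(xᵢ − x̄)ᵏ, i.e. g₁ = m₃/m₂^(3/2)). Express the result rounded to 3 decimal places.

x̄ = (1.4 - 13.4 + 0.7 + 5.5) / 4 = -1.4500
deviations (xᵢ − x̄): 2.8500, -11.9500, 2.1500, 6.9500
Σ(xᵢ − x̄)² = 203.8500 ⇒ m₂ = 203.8500/4 = 50.96250
Σ(xᵢ − x̄)³ = -1337.7000 ⇒ m₃ = -1337.7000/4 = -334.42500
m₂^(3/2) = 50.96250^(1.5) = 363.81122
g₁ = m₃ / m₂^(3/2) = -334.42500 / 363.81122 ≈ -0.919

-0.919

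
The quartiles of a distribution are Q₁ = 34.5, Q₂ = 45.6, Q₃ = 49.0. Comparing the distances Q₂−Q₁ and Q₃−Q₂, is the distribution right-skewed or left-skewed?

Q₂ − Q₁ = 11.1;  Q₃ − Q₂ = 3.4
Q₂ − Q₁ > Q₃ − Q₂ ⇒ the lower half is more spread out ⇒ left-skewed.

left-skewed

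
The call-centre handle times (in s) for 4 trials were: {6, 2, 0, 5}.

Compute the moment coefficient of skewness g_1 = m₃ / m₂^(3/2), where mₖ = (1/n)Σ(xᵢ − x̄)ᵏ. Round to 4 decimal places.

-0.1866

x̄ = (6 + 2 + 0 + 5) / 4 = 3.2500
deviations (xᵢ − x̄): 2.7500, -1.2500, -3.2500, 1.7500
Σ(xᵢ − x̄)² = 22.7500 ⇒ m₂ = 22.7500/4 = 5.68750
Σ(xᵢ − x̄)³ = -10.1250 ⇒ m₃ = -10.1250/4 = -2.53125
m₂^(3/2) = 5.68750^(1.5) = 13.56382
g_1 = m₃ / m₂^(3/2) = -2.53125 / 13.56382 ≈ -0.1866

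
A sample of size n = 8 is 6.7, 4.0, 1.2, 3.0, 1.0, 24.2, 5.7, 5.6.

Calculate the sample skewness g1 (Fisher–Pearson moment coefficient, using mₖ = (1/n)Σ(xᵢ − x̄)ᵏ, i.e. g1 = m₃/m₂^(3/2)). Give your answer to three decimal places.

x̄ = (6.7 + 4.0 + 1.2 + 3.0 + 1.0 + 24.2 + 5.7 + 5.6) / 8 = 6.4250
deviations (xᵢ − x̄): 0.2750, -2.4250, -5.2250, -3.4250, -5.4250, 17.7750, -0.7250, -0.8250
Σ(xᵢ − x̄)² = 391.5750 ⇒ m₂ = 391.5750/8 = 48.94687
Σ(xᵢ − x̄)³ = 5258.3557 ⇒ m₃ = 5258.3557/8 = 657.29447
m₂^(3/2) = 48.94687^(1.5) = 342.44234
g1 = m₃ / m₂^(3/2) = 657.29447 / 342.44234 ≈ 1.919

1.919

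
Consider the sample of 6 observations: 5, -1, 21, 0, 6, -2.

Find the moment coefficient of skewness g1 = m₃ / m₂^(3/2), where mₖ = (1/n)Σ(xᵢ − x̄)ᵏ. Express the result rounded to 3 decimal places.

1.254

x̄ = (5 - 1 + 21 + 0 + 6 - 2) / 6 = 4.8333
deviations (xᵢ − x̄): 0.1667, -5.8333, 16.1667, -4.8333, 1.1667, -6.8333
Σ(xᵢ − x̄)² = 366.8333 ⇒ m₂ = 366.8333/6 = 61.13889
Σ(xᵢ − x̄)³ = 3596.4444 ⇒ m₃ = 3596.4444/6 = 599.40741
m₂^(3/2) = 61.13889^(1.5) = 478.05329
g1 = m₃ / m₂^(3/2) = 599.40741 / 478.05329 ≈ 1.254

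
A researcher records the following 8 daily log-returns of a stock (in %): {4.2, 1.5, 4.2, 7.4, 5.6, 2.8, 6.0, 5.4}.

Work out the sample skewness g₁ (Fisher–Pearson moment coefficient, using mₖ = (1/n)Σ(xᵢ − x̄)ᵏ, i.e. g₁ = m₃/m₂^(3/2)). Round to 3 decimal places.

x̄ = (4.2 + 1.5 + 4.2 + 7.4 + 5.6 + 2.8 + 6.0 + 5.4) / 8 = 4.6375
deviations (xᵢ − x̄): -0.4375, -3.1375, -0.4375, 2.7625, 0.9625, -1.8375, 1.3625, 0.7625
Σ(xᵢ − x̄)² = 24.5988 ⇒ m₂ = 24.5988/8 = 3.07484
Σ(xᵢ − x̄)³ = -12.3108 ⇒ m₃ = -12.3108/8 = -1.53885
m₂^(3/2) = 3.07484^(1.5) = 5.39181
g₁ = m₃ / m₂^(3/2) = -1.53885 / 5.39181 ≈ -0.285

-0.285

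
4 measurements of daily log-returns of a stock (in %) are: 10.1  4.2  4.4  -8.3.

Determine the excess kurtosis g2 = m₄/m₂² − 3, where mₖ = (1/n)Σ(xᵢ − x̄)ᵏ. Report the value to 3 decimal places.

-0.885

x̄ = 2.6000
Σ(xᵢ − x̄)² = 180.8600 ⇒ m₂ = 45.21500
Σ(xᵢ − x̄)⁴ = 17296.9298 ⇒ m₄ = 4324.23245
m₂² = 2044.39623
g2 = m₄/m₂² − 3 = 2.11516 − 3 ≈ -0.885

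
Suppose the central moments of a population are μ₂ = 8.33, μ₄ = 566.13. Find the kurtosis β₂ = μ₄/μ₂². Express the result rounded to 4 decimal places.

8.1588

μ₂² = 8.33² = 69.38890
μ₄/μ₂² = 566.13 / 69.38890 = 8.15880
β₂ ≈ 8.1588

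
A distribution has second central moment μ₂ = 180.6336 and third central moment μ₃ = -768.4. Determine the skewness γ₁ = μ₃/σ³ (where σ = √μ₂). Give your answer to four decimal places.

-0.3165

σ = √μ₂ = √180.6336 = 13.44000
σ³ = μ₂^(3/2) = 2427.71558
γ₁ = μ₃/σ³ = -768.4 / 2427.71558 ≈ -0.3165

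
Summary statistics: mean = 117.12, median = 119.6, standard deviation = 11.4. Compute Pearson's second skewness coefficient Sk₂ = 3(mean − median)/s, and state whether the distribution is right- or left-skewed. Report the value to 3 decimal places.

-0.653, left-skewed

Sk₂ = 3(117.12 − 119.6) / 11.4 = 3 × -2.4800 / 11.4
    = -7.4400 / 11.4 ≈ -0.653
Sk₂ < 0 ⇒ mean < median ⇒ left-skewed (negative skew).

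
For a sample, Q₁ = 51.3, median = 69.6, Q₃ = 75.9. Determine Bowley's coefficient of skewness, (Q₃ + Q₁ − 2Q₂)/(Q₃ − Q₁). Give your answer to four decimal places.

-0.4878

numerator: Q₃ + Q₁ − 2Q₂ = 75.9 + 51.3 − 2×69.6 = -12.0000
denominator: Q₃ − Q₁ = 75.9 − 51.3 = 24.6000
Bowley skewness = -12.0000 / 24.6000 ≈ -0.4878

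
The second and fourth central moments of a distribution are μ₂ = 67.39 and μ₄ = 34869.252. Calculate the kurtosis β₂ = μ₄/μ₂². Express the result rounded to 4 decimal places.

μ₂² = 67.39² = 4541.41210
μ₄/μ₂² = 34869.252 / 4541.41210 = 7.67806
β₂ ≈ 7.6781

7.6781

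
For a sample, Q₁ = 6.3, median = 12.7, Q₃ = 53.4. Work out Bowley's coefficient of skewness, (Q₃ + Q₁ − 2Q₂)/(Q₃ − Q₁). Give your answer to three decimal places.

numerator: Q₃ + Q₁ − 2Q₂ = 53.4 + 6.3 − 2×12.7 = 34.3000
denominator: Q₃ − Q₁ = 53.4 − 6.3 = 47.1000
Bowley skewness = 34.3000 / 47.1000 ≈ 0.728

0.728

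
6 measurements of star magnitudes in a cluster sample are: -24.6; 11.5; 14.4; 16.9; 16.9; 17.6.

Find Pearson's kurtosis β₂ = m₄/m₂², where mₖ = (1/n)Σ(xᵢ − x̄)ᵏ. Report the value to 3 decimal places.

4.063

x̄ = 8.7833
Σ(xᵢ − x̄)² = 1362.8683 ⇒ m₂ = 227.14472
Σ(xᵢ − x̄)⁴ = 1257764.6065 ⇒ m₄ = 209627.43441
m₂² = 51594.72483
β₂ = m₄/m₂² = 209627.43441 / 51594.72483 ≈ 4.063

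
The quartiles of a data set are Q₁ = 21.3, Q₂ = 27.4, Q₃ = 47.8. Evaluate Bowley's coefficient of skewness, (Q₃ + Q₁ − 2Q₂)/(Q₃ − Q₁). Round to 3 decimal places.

0.540

numerator: Q₃ + Q₁ − 2Q₂ = 47.8 + 21.3 − 2×27.4 = 14.3000
denominator: Q₃ − Q₁ = 47.8 − 21.3 = 26.5000
Bowley skewness = 14.3000 / 26.5000 ≈ 0.540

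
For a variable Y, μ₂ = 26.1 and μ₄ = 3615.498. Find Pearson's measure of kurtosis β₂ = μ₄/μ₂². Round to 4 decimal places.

μ₂² = 26.1² = 681.21000
μ₄/μ₂² = 3615.498 / 681.21000 = 5.30746
β₂ ≈ 5.3075

5.3075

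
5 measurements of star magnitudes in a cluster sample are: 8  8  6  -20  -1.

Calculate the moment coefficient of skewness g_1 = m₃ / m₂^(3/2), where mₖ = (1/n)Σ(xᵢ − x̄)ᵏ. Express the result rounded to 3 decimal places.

-1.183

x̄ = (8 + 8 + 6 - 20 - 1) / 5 = 0.2000
deviations (xᵢ − x̄): 7.8000, 7.8000, 5.8000, -20.2000, -1.2000
Σ(xᵢ − x̄)² = 564.8000 ⇒ m₂ = 564.8000/5 = 112.96000
Σ(xᵢ − x̄)³ = -7099.9200 ⇒ m₃ = -7099.9200/5 = -1419.98400
m₂^(3/2) = 112.96000^(1.5) = 1200.56872
g_1 = m₃ / m₂^(3/2) = -1419.98400 / 1200.56872 ≈ -1.183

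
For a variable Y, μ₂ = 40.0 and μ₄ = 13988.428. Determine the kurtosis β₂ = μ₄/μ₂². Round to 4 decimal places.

8.7428

μ₂² = 40.0² = 1600.00000
μ₄/μ₂² = 13988.428 / 1600.00000 = 8.74277
β₂ ≈ 8.7428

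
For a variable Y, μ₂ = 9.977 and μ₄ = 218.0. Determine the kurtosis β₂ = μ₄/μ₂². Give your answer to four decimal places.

μ₂² = 9.977² = 99.54053
μ₄/μ₂² = 218.0 / 99.54053 = 2.19006
β₂ ≈ 2.1901

2.1901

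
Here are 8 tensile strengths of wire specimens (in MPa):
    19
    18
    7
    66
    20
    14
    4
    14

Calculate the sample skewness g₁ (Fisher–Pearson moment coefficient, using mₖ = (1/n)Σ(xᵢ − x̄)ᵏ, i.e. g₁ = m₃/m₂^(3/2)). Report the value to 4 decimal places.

x̄ = (19 + 18 + 7 + 66 + 20 + 14 + 4 + 14) / 8 = 20.2500
deviations (xᵢ − x̄): -1.2500, -2.2500, -13.2500, 45.7500, -0.2500, -6.2500, -16.2500, -6.2500
Σ(xᵢ − x̄)² = 2617.5000 ⇒ m₂ = 2617.5000/8 = 327.18750
Σ(xᵢ − x̄)³ = 88638.7500 ⇒ m₃ = 88638.7500/8 = 11079.84375
m₂^(3/2) = 327.18750^(1.5) = 5918.27382
g₁ = m₃ / m₂^(3/2) = 11079.84375 / 5918.27382 ≈ 1.8721

1.8721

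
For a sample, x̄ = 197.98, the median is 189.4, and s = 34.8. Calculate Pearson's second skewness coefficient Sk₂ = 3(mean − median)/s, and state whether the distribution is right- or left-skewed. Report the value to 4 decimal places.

0.7397, right-skewed

Sk₂ = 3(197.98 − 189.4) / 34.8 = 3 × 8.5800 / 34.8
    = 25.7400 / 34.8 ≈ 0.7397
Sk₂ > 0 ⇒ mean > median ⇒ right-skewed (positive skew).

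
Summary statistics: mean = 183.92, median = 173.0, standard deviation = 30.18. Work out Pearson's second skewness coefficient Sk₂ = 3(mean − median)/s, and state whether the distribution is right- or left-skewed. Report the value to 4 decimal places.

1.0855, right-skewed

Sk₂ = 3(183.92 − 173.0) / 30.18 = 3 × 10.9200 / 30.18
    = 32.7600 / 30.18 ≈ 1.0855
Sk₂ > 0 ⇒ mean > median ⇒ right-skewed (positive skew).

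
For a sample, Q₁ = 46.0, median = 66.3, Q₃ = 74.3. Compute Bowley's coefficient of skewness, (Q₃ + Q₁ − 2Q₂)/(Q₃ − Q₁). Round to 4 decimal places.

-0.4346

numerator: Q₃ + Q₁ − 2Q₂ = 74.3 + 46.0 − 2×66.3 = -12.3000
denominator: Q₃ − Q₁ = 74.3 − 46.0 = 28.3000
Bowley skewness = -12.3000 / 28.3000 ≈ -0.4346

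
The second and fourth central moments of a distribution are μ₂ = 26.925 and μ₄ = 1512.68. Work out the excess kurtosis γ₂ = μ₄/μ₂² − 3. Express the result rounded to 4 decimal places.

μ₂² = 26.925² = 724.95563
μ₄/μ₂² = 1512.68 / 724.95563 = 2.08658
γ₂ = 2.08658 − 3 ≈ -0.9134

-0.9134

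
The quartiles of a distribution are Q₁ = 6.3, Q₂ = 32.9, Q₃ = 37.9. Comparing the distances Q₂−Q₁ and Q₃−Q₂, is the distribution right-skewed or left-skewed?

Q₂ − Q₁ = 26.6;  Q₃ − Q₂ = 5.0
Q₂ − Q₁ > Q₃ − Q₂ ⇒ the lower half is more spread out ⇒ left-skewed.

left-skewed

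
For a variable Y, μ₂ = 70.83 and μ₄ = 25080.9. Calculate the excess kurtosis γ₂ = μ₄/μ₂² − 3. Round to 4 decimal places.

1.9993

μ₂² = 70.83² = 5016.88890
μ₄/μ₂² = 25080.9 / 5016.88890 = 4.99929
γ₂ = 4.99929 − 3 ≈ 1.9993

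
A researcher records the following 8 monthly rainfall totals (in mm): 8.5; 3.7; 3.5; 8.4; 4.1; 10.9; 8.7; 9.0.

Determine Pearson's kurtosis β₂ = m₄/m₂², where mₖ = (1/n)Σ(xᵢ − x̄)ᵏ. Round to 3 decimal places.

1.479

x̄ = 7.1000
Σ(xᵢ − x̄)² = 57.7800 ⇒ m₂ = 7.22250
Σ(xᵢ − x̄)⁴ = 617.3922 ⇒ m₄ = 77.17403
m₂² = 52.16451
β₂ = m₄/m₂² = 77.17403 / 52.16451 ≈ 1.479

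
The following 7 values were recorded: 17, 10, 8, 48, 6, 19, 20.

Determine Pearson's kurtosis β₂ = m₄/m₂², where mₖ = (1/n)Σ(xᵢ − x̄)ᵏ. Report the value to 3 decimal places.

x̄ = 18.2857
Σ(xᵢ − x̄)² = 1213.4286 ⇒ m₂ = 173.34694
Σ(xᵢ − x̄)⁴ = 818281.0437 ⇒ m₄ = 116897.29196
m₂² = 30049.16118
β₂ = m₄/m₂² = 116897.29196 / 30049.16118 ≈ 3.890

3.890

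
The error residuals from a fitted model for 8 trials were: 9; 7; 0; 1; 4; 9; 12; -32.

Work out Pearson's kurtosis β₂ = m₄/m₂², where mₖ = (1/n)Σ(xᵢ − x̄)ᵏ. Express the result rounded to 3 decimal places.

x̄ = 1.2500
Σ(xᵢ − x̄)² = 1383.5000 ⇒ m₂ = 172.93750
Σ(xᵢ − x̄)⁴ = 1243990.9063 ⇒ m₄ = 155498.86328
m₂² = 29907.37891
β₂ = m₄/m₂² = 155498.86328 / 29907.37891 ≈ 5.199

5.199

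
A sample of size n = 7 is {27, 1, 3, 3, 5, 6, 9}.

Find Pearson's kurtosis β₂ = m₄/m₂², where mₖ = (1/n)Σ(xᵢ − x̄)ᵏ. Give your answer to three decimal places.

x̄ = 7.7143
Σ(xᵢ − x̄)² = 473.4286 ⇒ m₂ = 67.63265
Σ(xᵢ − x̄)⁴ = 141424.3090 ⇒ m₄ = 20203.47272
m₂² = 4574.17576
β₂ = m₄/m₂² = 20203.47272 / 4574.17576 ≈ 4.417

4.417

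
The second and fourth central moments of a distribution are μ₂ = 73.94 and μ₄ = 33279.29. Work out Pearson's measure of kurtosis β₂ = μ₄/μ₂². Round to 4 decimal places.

μ₂² = 73.94² = 5467.12360
μ₄/μ₂² = 33279.29 / 5467.12360 = 6.08717
β₂ ≈ 6.0872

6.0872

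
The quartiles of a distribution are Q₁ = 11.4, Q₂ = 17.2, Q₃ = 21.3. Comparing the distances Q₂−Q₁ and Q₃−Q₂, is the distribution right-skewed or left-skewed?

left-skewed

Q₂ − Q₁ = 5.8;  Q₃ − Q₂ = 4.1
Q₂ − Q₁ > Q₃ − Q₂ ⇒ the lower half is more spread out ⇒ left-skewed.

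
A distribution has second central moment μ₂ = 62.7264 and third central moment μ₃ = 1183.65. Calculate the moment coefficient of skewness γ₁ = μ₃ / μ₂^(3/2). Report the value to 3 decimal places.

σ = √μ₂ = √62.7264 = 7.92000
σ³ = μ₂^(3/2) = 496.79309
γ₁ = μ₃/σ³ = 1183.65 / 496.79309 ≈ 2.383

2.383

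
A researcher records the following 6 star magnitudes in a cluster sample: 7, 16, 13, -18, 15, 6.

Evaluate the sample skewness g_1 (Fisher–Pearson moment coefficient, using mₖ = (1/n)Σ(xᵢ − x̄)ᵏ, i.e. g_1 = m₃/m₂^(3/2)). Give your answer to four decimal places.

-1.3886

x̄ = (7 + 16 + 13 - 18 + 15 + 6) / 6 = 6.5000
deviations (xᵢ − x̄): 0.5000, 9.5000, 6.5000, -24.5000, 8.5000, -0.5000
Σ(xᵢ − x̄)² = 805.5000 ⇒ m₂ = 805.5000/6 = 134.25000
Σ(xᵢ − x̄)³ = -12960.0000 ⇒ m₃ = -12960.0000/6 = -2160.00000
m₂^(3/2) = 134.25000^(1.5) = 1555.50511
g_1 = m₃ / m₂^(3/2) = -2160.00000 / 1555.50511 ≈ -1.3886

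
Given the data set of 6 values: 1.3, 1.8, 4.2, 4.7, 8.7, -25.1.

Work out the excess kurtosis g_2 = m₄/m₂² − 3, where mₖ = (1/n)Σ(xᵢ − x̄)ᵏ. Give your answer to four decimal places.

0.8906

x̄ = -0.7333
Σ(xᵢ − x̄)² = 747.1333 ⇒ m₂ = 124.52222
Σ(xᵢ − x̄)⁴ = 361961.5200 ⇒ m₄ = 60326.92001
m₂² = 15505.78383
g_2 = m₄/m₂² − 3 = 3.89061 − 3 ≈ 0.8906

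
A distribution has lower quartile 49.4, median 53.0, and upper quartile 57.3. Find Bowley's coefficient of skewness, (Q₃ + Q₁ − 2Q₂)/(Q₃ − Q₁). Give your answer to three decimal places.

numerator: Q₃ + Q₁ − 2Q₂ = 57.3 + 49.4 − 2×53.0 = 0.7000
denominator: Q₃ − Q₁ = 57.3 − 49.4 = 7.9000
Bowley skewness = 0.7000 / 7.9000 ≈ 0.089

0.089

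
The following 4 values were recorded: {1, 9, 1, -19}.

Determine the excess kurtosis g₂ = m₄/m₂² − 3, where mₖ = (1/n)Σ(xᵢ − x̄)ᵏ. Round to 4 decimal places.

x̄ = -2.0000
Σ(xᵢ − x̄)² = 428.0000 ⇒ m₂ = 107.00000
Σ(xᵢ − x̄)⁴ = 98324.0000 ⇒ m₄ = 24581.00000
m₂² = 11449.00000
g₂ = m₄/m₂² − 3 = 2.14700 − 3 ≈ -0.8530

-0.8530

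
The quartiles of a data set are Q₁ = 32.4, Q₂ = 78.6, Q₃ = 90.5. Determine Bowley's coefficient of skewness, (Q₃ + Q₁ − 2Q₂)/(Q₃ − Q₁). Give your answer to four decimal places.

-0.5904

numerator: Q₃ + Q₁ − 2Q₂ = 90.5 + 32.4 − 2×78.6 = -34.3000
denominator: Q₃ − Q₁ = 90.5 − 32.4 = 58.1000
Bowley skewness = -34.3000 / 58.1000 ≈ -0.5904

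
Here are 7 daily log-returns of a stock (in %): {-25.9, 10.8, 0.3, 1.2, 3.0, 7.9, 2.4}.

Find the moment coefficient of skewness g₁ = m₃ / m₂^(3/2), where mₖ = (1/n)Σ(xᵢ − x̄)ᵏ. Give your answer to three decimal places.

-1.605

x̄ = (-25.9 + 10.8 + 0.3 + 1.2 + 3.0 + 7.9 + 2.4) / 7 = -0.0429
deviations (xᵢ − x̄): -25.8571, 10.8429, 0.3429, 1.2429, 3.0429, 7.9429, 2.4429
Σ(xᵢ − x̄)² = 866.1371 ⇒ m₂ = 866.1371/7 = 123.73388
Σ(xᵢ − x̄)³ = -15467.2880 ⇒ m₃ = -15467.2880/7 = -2209.61257
m₂^(3/2) = 123.73388^(1.5) = 1376.36283
g₁ = m₃ / m₂^(3/2) = -2209.61257 / 1376.36283 ≈ -1.605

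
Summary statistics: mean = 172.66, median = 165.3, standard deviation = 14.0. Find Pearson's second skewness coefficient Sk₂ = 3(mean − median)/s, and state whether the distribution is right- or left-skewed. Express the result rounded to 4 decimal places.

1.5771, right-skewed

Sk₂ = 3(172.66 − 165.3) / 14.0 = 3 × 7.3600 / 14.0
    = 22.0800 / 14.0 ≈ 1.5771
Sk₂ > 0 ⇒ mean > median ⇒ right-skewed (positive skew).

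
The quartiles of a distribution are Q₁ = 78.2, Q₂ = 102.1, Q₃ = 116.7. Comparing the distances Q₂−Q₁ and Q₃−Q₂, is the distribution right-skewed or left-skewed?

left-skewed

Q₂ − Q₁ = 23.9;  Q₃ − Q₂ = 14.6
Q₂ − Q₁ > Q₃ − Q₂ ⇒ the lower half is more spread out ⇒ left-skewed.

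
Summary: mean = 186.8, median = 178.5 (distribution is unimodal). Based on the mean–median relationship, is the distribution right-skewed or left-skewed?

mean − median = 186.8 − 178.5 = 8.3
mean > median ⇒ the longer tail is on the right ⇒ right-skewed (positively skewed).

right-skewed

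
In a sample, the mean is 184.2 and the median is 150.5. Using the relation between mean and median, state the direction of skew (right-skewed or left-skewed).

right-skewed

mean − median = 184.2 − 150.5 = 33.7
mean > median ⇒ the longer tail is on the right ⇒ right-skewed (positively skewed).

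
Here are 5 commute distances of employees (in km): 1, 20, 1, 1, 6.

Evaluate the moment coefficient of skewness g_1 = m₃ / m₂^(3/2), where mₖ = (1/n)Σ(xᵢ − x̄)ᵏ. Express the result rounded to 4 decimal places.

1.2703

x̄ = (1 + 20 + 1 + 1 + 6) / 5 = 5.8000
deviations (xᵢ − x̄): -4.8000, 14.2000, -4.8000, -4.8000, 0.2000
Σ(xᵢ − x̄)² = 270.8000 ⇒ m₂ = 270.8000/5 = 54.16000
Σ(xᵢ − x̄)³ = 2531.5200 ⇒ m₃ = 2531.5200/5 = 506.30400
m₂^(3/2) = 54.16000^(1.5) = 398.58228
g_1 = m₃ / m₂^(3/2) = 506.30400 / 398.58228 ≈ 1.2703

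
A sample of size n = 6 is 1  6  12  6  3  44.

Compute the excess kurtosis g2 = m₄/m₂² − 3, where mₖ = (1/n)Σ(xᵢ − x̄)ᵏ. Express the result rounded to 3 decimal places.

0.819

x̄ = 12.0000
Σ(xᵢ − x̄)² = 1298.0000 ⇒ m₂ = 216.33333
Σ(xᵢ − x̄)⁴ = 1072370.0000 ⇒ m₄ = 178728.33333
m₂² = 46800.11111
g2 = m₄/m₂² − 3 = 3.81897 − 3 ≈ 0.819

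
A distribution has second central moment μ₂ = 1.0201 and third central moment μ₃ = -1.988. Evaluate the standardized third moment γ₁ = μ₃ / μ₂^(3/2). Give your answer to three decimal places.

σ = √μ₂ = √1.0201 = 1.01000
σ³ = μ₂^(3/2) = 1.03030
γ₁ = μ₃/σ³ = -1.988 / 1.03030 ≈ -1.930

-1.930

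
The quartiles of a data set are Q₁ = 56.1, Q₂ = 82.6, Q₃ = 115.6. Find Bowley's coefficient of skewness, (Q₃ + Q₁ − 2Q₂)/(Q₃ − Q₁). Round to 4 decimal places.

numerator: Q₃ + Q₁ − 2Q₂ = 115.6 + 56.1 − 2×82.6 = 6.5000
denominator: Q₃ − Q₁ = 115.6 − 56.1 = 59.5000
Bowley skewness = 6.5000 / 59.5000 ≈ 0.1092

0.1092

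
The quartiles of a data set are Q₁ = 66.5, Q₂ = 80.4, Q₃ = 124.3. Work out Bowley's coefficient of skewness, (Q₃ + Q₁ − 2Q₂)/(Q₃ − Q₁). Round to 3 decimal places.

numerator: Q₃ + Q₁ − 2Q₂ = 124.3 + 66.5 − 2×80.4 = 30.0000
denominator: Q₃ − Q₁ = 124.3 − 66.5 = 57.8000
Bowley skewness = 30.0000 / 57.8000 ≈ 0.519

0.519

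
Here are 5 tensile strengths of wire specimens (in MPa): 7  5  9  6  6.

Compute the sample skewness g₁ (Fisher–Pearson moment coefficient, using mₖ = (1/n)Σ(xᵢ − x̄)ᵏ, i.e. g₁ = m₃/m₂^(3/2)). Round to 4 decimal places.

x̄ = (7 + 5 + 9 + 6 + 6) / 5 = 6.6000
deviations (xᵢ − x̄): 0.4000, -1.6000, 2.4000, -0.6000, -0.6000
Σ(xᵢ − x̄)² = 9.2000 ⇒ m₂ = 9.2000/5 = 1.84000
Σ(xᵢ − x̄)³ = 9.3600 ⇒ m₃ = 9.3600/5 = 1.87200
m₂^(3/2) = 1.84000^(1.5) = 2.49590
g₁ = m₃ / m₂^(3/2) = 1.87200 / 2.49590 ≈ 0.7500

0.7500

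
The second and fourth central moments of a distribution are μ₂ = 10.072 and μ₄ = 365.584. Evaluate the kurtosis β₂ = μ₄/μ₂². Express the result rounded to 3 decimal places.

3.604

μ₂² = 10.072² = 101.44518
μ₄/μ₂² = 365.584 / 101.44518 = 3.60376
β₂ ≈ 3.604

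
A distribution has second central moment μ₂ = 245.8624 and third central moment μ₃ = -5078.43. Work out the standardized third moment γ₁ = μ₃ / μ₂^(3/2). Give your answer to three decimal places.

σ = √μ₂ = √245.8624 = 15.68000
σ³ = μ₂^(3/2) = 3855.12243
γ₁ = μ₃/σ³ = -5078.43 / 3855.12243 ≈ -1.317

-1.317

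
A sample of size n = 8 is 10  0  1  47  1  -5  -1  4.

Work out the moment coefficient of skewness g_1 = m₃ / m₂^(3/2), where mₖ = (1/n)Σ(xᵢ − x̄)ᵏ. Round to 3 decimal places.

1.984

x̄ = (10 + 0 + 1 + 47 + 1 - 5 - 1 + 4) / 8 = 7.1250
deviations (xᵢ − x̄): 2.8750, -7.1250, -6.1250, 39.8750, -6.1250, -12.1250, -8.1250, -3.1250
Σ(xᵢ − x̄)² = 1946.8750 ⇒ m₂ = 1946.8750/8 = 243.35938
Σ(xᵢ − x̄)³ = 60254.9063 ⇒ m₃ = 60254.9063/8 = 7531.86328
m₂^(3/2) = 243.35938^(1.5) = 3796.40138
g_1 = m₃ / m₂^(3/2) = 7531.86328 / 3796.40138 ≈ 1.984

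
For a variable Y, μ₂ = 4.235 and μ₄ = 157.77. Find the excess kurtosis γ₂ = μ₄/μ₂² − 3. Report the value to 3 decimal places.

5.797

μ₂² = 4.235² = 17.93523
μ₄/μ₂² = 157.77 / 17.93523 = 8.79666
γ₂ = 8.79666 − 3 ≈ 5.797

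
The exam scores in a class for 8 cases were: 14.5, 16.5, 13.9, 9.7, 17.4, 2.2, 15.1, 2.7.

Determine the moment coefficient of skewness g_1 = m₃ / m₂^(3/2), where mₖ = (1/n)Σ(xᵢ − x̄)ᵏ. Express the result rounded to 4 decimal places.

-0.7472

x̄ = (14.5 + 16.5 + 13.9 + 9.7 + 17.4 + 2.2 + 15.1 + 2.7) / 8 = 11.5000
deviations (xᵢ − x̄): 3.0000, 5.0000, 2.4000, -1.8000, 5.9000, -9.3000, 3.6000, -8.8000
Σ(xᵢ − x̄)² = 254.7000 ⇒ m₂ = 254.7000/8 = 31.83750
Σ(xᵢ − x̄)³ = -1073.8020 ⇒ m₃ = -1073.8020/8 = -134.22525
m₂^(3/2) = 31.83750^(1.5) = 179.64223
g_1 = m₃ / m₂^(3/2) = -134.22525 / 179.64223 ≈ -0.7472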